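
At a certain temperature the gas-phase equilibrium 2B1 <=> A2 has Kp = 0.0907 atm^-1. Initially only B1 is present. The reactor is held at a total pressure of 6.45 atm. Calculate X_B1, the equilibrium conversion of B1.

Basis: 1 mol B1 initially; let X = conversion of B1. Extent ξ = 0.5X.
Moles: n_B1 = 1 − X; n_A2 = 0.5X.
Summing: n_T = 1 − 0.5X.
y_i = n_i/n_T, p_i = y_i·P. Kp = p_A2 / (p_B1^2).
Setting this equal to 0.0907 atm^-1 and taking the physical root (0 < X < 1) gives X = 0.453.

X = 0.453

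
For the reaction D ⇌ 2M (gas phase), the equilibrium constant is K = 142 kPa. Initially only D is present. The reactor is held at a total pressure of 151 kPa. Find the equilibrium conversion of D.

Let X = conversion of D (basis 1 mol D); extent of reaction ξ = X.
Moles: n_D = 1 − X; n_M = 2X.
n_T = Σnᵢ = 1 + X.
Mole fractions y_i = n_i/n_T; K = p_M^2 / (p_D) with p_i = y_i·P.
Substituting and setting equal to 142 kPa gives a polynomial in X; the root in (0,1) is X = 0.436.

X = 0.436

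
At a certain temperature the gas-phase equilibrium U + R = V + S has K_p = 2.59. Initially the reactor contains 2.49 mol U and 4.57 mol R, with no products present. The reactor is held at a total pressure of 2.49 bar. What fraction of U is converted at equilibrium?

X = 0.779

Let X = conversion of U (basis 2.49 mol U); extent of reaction ξ = 2.49X.
Moles: n_U = 2.49 − 2.49X; n_R = 4.57 − 2.49X; n_V = 2.49X; n_S = 2.49X.
Since Δν = 0, n_T = 7.06 throughout.
y_i = n_i/n_T, p_i = y_i·P. K_p = p_V p_S / (p_U p_R).
This yields a degree-2 equation in X; solving on (0,1), X = 0.779.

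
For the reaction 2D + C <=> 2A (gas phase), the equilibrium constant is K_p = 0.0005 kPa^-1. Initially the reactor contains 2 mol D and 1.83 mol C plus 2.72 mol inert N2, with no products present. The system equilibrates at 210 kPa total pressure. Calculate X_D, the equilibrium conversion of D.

Basis: 2 mol D initially; let X = conversion of D. Extent ξ = X.
Mole table: n_D = 2 − 2X; n_C = 1.83 − X; n_A = 2X; n_I = 2.72 (inert).
Total moles n_T = 6.55 − X.
With p_i = (n_i/n_T)P, K_p = p_A^2 / (p_D^2 p_C).
Substituting and setting equal to 0.0005 kPa^-1 gives a polynomial in X; the root in (0,1) is X = 0.143.

X = 0.143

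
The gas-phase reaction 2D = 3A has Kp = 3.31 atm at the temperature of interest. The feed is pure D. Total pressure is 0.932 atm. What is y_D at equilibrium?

y_D = 0.306

Let X = conversion of D (basis 1 mol D); extent of reaction ξ = 0.5X.
Mole table: n_D = 1 − X; n_A = 1.5X.
Total moles n_T = 1 + 0.5X.
y_i = n_i/n_T, p_i = y_i·P. Kp = p_A^3 / (p_D^2).
Equating to 3.31 atm and solving on 0 < X < 1: X = 0.601.
Then n_D = 0.399, n_T = 1.3, so y_D = 0.306.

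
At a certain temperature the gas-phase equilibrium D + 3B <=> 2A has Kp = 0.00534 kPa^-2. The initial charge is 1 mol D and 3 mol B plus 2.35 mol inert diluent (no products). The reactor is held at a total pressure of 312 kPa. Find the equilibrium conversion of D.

X = 0.752

Let X = conversion of D (basis 1 mol D); extent of reaction ξ = X.
At extent ξ: n_D = 1 − X; n_B = 3 − 3X; n_A = 2X; n_I = 2.35 (inert).
Summing: n_T = 6.35 − 2X.
y_i = n_i/n_T, p_i = y_i·P. Kp = p_A^2 / (p_D p_B^3).
Setting this equal to 0.00534 kPa^-2 and taking the physical root (0 < X < 1) gives X = 0.752.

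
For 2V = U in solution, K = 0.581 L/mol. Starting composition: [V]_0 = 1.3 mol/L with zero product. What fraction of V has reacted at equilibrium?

X = 0.453

Let X = conversion of V; extent ξ = 1.3X/2 mol/L.
Concentrations: [V] = 1.3 − 1.3X; [U] = 0.65X.
K = [U] / ([V]^2).
Equating to 0.581 L/mol: the physical root is X = 0.453.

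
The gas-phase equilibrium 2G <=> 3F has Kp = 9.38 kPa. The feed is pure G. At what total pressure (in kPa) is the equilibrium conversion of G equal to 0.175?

P = 384 kPa

Take 1 mol G as basis and let X be its fractional conversion, so ξ = 0.5X.
At extent ξ: n_G = 1 − X; n_F = 1.5X.
n_T = Σnᵢ = 1 + 0.5X.
Kp = p_F^3 / (p_G^2) with p_i = (n_i/n_T)·P.
At X = 0.175: the mole-fraction product g(X) = Π y_i^ν_i = 0.02444. Since Kp = g(X)·P^{1}, P = (Kp/g)^(1/1) = (9.38/0.02444)^(1/1) = 384 kPa.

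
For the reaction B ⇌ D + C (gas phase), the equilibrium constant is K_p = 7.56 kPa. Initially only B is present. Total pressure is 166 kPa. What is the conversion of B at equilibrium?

X = 0.209

Basis: 1 mol B initially; let X = conversion of B. Extent ξ = X.
Moles: n_B = 1 − X; n_D = X; n_C = X.
Total moles n_T = 1 + X.
y_i = n_i/n_T, p_i = y_i·P. K_p = p_D p_C / (p_B).
Substituting and setting equal to 7.56 kPa gives a polynomial in X; the root in (0,1) is X = 0.209.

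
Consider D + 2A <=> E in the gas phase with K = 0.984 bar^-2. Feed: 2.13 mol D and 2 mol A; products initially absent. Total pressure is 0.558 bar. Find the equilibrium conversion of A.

Basis: 2 mol A initially; let X = conversion of A. Extent ξ = X.
Moles: n_D = 2.13 − X; n_A = 2 − 2X; n_E = X.
Summing: n_T = 4.13 − 2X.
With p_i = (n_i/n_T)P, K = p_E / (p_D p_A^2).
This yields a degree-3 equation in X; solving on (0,1), X = 0.125.

X = 0.125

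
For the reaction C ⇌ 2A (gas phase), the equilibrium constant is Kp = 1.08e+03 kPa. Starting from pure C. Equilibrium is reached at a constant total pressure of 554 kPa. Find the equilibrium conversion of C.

X = 0.572

Basis: 1 mol C initially; let X = conversion of C. Extent ξ = X.
Mole table: n_C = 1 − X; n_A = 2X.
n_T = Σnᵢ = 1 + X.
y_i = n_i/n_T, p_i = y_i·P. Kp = p_A^2 / (p_C).
This yields a degree-2 equation in X; solving on (0,1), X = 0.572.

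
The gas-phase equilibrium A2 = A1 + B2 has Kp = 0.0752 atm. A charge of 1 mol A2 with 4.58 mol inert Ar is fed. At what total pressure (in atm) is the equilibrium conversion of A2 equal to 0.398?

P = 1.71 atm

Basis: 1 mol A2 initially; let X = conversion of A2. Extent ξ = X.
At extent ξ: n_A2 = 1 − X; n_A1 = X; n_B2 = X; n_I = 4.58 (inert).
Summing: n_T = 5.58 + X.
Kp = p_A1 p_B2 / (p_A2) with p_i = (n_i/n_T)·P.
At X = 0.398: the mole-fraction product g(X) = Π y_i^ν_i = 0.04402. Since Kp = g(X)·P^{1}, P = (Kp/g)^(1/1) = (0.0752/0.04402)^(1/1) = 1.71 atm.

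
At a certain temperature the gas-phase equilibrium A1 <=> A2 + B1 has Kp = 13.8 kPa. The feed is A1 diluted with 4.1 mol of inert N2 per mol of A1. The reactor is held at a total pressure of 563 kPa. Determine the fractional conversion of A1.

Take 1 mol A1 as basis and let X be its fractional conversion, so ξ = X.
Species balance: n_A1 = 1 − X; n_A2 = X; n_B1 = X; n_I = 4.1 (inert).
n_T = Σnᵢ = 5.1 + X.
With p_i = (n_i/n_T)P, Kp = p_A2 p_B1 / (p_A1).
Equating to 13.8 kPa and solving on 0 < X < 1: X = 0.304.

X = 0.304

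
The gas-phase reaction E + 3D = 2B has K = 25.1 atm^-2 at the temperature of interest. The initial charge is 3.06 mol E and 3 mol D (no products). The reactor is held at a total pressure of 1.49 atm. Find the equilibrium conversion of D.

X = 0.760

Let X = conversion of D (basis 3 mol D); extent of reaction ξ = X.
Mole table: n_E = 3.06 − X; n_D = 3 − 3X; n_B = 2X.
Summing: n_T = 6.06 − 2X.
With p_i = (n_i/n_T)P, K = p_B^2 / (p_E p_D^3).
Substituting and setting equal to 25.1 atm^-2 gives a polynomial in X; the root in (0,1) is X = 0.760.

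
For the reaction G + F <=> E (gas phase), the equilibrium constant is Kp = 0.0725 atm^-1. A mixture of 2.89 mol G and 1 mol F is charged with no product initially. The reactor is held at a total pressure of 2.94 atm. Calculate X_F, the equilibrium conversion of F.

X = 0.135

Let X = conversion of F (basis 1 mol F); extent of reaction ξ = X.
At extent ξ: n_G = 2.89 − X; n_F = 1 − X; n_E = X.
Summing: n_T = 3.89 − X.
With p_i = (n_i/n_T)P, Kp = p_E / (p_G p_F).
Setting this equal to 0.0725 atm^-1 and taking the physical root (0 < X < 1) gives X = 0.135.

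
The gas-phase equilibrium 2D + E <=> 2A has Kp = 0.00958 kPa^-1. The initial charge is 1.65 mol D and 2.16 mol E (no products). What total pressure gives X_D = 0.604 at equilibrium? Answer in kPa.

Let X = conversion of D (basis 1.65 mol D); extent of reaction ξ = 0.825X.
At extent ξ: n_D = 1.65 − 1.65X; n_E = 2.16 − 0.825X; n_A = 1.65X.
n_T = Σnᵢ = 3.81 − 0.825X.
Kp = p_A^2 / (p_D^2 p_E) with p_i = (n_i/n_T)·P.
At X = 0.604: the mole-fraction product g(X) = Π y_i^ν_i = 4.636. Since Kp = g(X)·P^{-1}, P = (g/Kp)^(1/1) = (4.636/0.00958)^(1/1) = 484 kPa.

P = 484 kPa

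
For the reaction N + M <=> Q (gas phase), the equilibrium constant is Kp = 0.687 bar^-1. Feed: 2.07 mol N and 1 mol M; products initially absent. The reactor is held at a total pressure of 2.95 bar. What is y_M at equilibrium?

y_M = 0.179

Basis: 1 mol M initially; let X = conversion of M. Extent ξ = X.
Mole table: n_N = 2.07 − X; n_M = 1 − X; n_Q = X.
Summing: n_T = 3.07 − X.
y_i = n_i/n_T, p_i = y_i·P. Kp = p_Q / (p_N p_M).
Equating to 0.687 bar^-1 and solving on 0 < X < 1: X = 0.550.
Then n_M = 0.45, n_T = 2.52, so y_M = 0.179.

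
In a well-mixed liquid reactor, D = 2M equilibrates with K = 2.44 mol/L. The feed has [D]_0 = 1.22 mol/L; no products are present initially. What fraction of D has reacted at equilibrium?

X = 0.500

Let X = conversion of D; extent ξ = 1.22·X mol/L.
Concentrations: [D] = 1.22 − 1.22X; [M] = 2.44X.
K = [M]^2 / ([D]).
Equating to 2.44 mol/L: the physical root is X = 0.500.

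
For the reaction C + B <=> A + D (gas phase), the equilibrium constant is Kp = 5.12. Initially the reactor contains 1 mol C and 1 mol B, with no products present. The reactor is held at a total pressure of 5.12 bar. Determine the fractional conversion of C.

X = 0.694

Take 1 mol C as basis and let X be its fractional conversion, so ξ = X.
Mole table: n_C = 1 − X; n_B = 1 − X; n_A = X; n_D = X.
n_T stays at 2 (no change in mole number).
y_i = n_i/n_T, p_i = y_i·P. Kp = p_A p_D / (p_C p_B).
This yields a degree-2 equation in X; solving on (0,1), X = 0.694.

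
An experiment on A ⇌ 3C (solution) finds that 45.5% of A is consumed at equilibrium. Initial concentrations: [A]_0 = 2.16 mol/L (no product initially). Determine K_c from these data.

Let X = conversion of A.
Concentrations: [A] = 2.16 − 2.16X; [C] = 6.48X.
At X = 0.455: [A] = 1.18, [C] = 2.95.
K_c = [C]^3 / ([A]) = 21.8 (mol/L)^2.

K_c = 21.8 (mol/L)^2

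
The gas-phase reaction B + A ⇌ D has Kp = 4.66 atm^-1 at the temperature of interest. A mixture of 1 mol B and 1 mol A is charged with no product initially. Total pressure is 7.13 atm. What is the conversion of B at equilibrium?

Let X = conversion of B (basis 1 mol B); extent of reaction ξ = X.
Moles: n_B = 1 − X; n_A = 1 − X; n_D = X.
Summing: n_T = 2 − X.
With p_i = (n_i/n_T)P, Kp = p_D / (p_B p_A).
Setting this equal to 4.66 atm^-1 and taking the physical root (0 < X < 1) gives X = 0.829.

X = 0.829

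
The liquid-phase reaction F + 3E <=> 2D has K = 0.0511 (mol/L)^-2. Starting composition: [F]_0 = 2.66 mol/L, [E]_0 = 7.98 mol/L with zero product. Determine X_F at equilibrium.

X = 0.458

Let X = conversion of F; extent ξ = 2.66·X mol/L.
Concentrations: [F] = 2.66 − 2.66X; [E] = 7.98 − 7.98X; [D] = 5.32X.
K = [D]^2 / ([F] [E]^3).
This equals 0.0511 at X = 0.458 (the root in 0 < X < 1).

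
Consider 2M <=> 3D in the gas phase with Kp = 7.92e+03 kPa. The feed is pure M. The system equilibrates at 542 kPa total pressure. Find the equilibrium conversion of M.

Basis: 1 mol M initially; let X = conversion of M. Extent ξ = 0.5X.
Species balance: n_M = 1 − X; n_D = 1.5X.
Summing: n_T = 1 + 0.5X.
Mole fractions y_i = n_i/n_T; Kp = p_D^3 / (p_M^2) with p_i = y_i·P.
This yields a degree-3 equation in X; solving on (0,1), X = 0.739.

X = 0.739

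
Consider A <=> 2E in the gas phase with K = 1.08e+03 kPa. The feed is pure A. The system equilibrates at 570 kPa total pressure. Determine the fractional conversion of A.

Let X = conversion of A (basis 1 mol A); extent of reaction ξ = X.
Moles: n_A = 1 − X; n_E = 2X.
Total moles n_T = 1 + X.
With p_i = (n_i/n_T)P, K = p_E^2 / (p_A).
This yields a degree-2 equation in X; solving on (0,1), X = 0.567.

X = 0.567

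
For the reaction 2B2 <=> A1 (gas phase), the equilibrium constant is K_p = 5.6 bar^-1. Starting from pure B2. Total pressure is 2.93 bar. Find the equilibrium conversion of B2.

X = 0.877

Basis: 1 mol B2 initially; let X = conversion of B2. Extent ξ = 0.5X.
At extent ξ: n_B2 = 1 − X; n_A1 = 0.5X.
Total moles n_T = 1 − 0.5X.
y_i = n_i/n_T, p_i = y_i·P. K_p = p_A1 / (p_B2^2).
Setting this equal to 5.6 bar^-1 and taking the physical root (0 < X < 1) gives X = 0.877.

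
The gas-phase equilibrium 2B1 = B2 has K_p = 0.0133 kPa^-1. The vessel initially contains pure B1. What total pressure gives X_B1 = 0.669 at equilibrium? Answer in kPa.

Basis: 1 mol B1 initially; let X = conversion of B1. Extent ξ = 0.5X.
Species balance: n_B1 = 1 − X; n_B2 = 0.5X.
Summing: n_T = 1 − 0.5X.
K_p = p_B2 / (p_B1^2) with p_i = (n_i/n_T)·P.
At X = 0.669: the mole-fraction product g(X) = Π y_i^ν_i = 2.032. Since K_p = g(X)·P^{-1}, P = (g/K_p)^(1/1) = (2.032/0.0133)^(1/1) = 153 kPa.

P = 153 kPa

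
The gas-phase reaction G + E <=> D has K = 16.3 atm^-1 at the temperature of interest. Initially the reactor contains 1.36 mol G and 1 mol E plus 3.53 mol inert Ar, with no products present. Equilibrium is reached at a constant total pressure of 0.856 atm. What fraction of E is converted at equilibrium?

Basis: 1 mol E initially; let X = conversion of E. Extent ξ = X.
Moles: n_G = 1.36 − X; n_E = 1 − X; n_D = X; n_I = 3.53 (inert).
n_T = Σnᵢ = 5.89 − X.
With p_i = (n_i/n_T)P, K = p_D / (p_G p_E).
Setting this equal to 16.3 atm^-1 and taking the physical root (0 < X < 1) gives X = 0.653.

X = 0.653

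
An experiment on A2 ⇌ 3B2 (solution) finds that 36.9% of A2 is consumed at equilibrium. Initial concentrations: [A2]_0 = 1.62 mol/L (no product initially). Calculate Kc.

Let X = conversion of A2.
Concentrations: [A2] = 1.62 − 1.62X; [B2] = 4.86X.
At X = 0.369: [A2] = 1.02, [B2] = 1.79.
Kc = [B2]^3 / ([A2]) = 5.64 (mol/L)^2.

Kc = 5.64 (mol/L)^2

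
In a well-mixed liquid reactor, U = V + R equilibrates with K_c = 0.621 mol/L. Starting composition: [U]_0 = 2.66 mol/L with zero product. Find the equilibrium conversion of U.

X = 0.380

Let X = conversion of U; extent ξ = 2.66·X mol/L.
Concentrations: [U] = 2.66 − 2.66X; [V] = 2.66X; [R] = 2.66X.
K_c = [V] [R] / ([U]).
Equating to 0.621 mol/L: the physical root is X = 0.380.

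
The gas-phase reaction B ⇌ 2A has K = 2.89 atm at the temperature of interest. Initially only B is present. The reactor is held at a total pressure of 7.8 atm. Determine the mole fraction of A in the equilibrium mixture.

y_A = 0.451

Basis: 1 mol B initially; let X = conversion of B. Extent ξ = X.
Moles: n_B = 1 − X; n_A = 2X.
Total moles n_T = 1 + X.
With p_i = (n_i/n_T)P, K = p_A^2 / (p_B).
Equating to 2.89 atm and solving on 0 < X < 1: X = 0.291.
Then n_A = 0.582, n_T = 1.29, so y_A = 0.451.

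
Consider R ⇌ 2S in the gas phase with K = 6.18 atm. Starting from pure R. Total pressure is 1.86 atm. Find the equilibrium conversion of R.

Let X = conversion of R (basis 1 mol R); extent of reaction ξ = X.
Mole table: n_R = 1 − X; n_S = 2X.
Total moles n_T = 1 + X.
y_i = n_i/n_T, p_i = y_i·P. K = p_S^2 / (p_R).
This yields a degree-2 equation in X; solving on (0,1), X = 0.674.

X = 0.674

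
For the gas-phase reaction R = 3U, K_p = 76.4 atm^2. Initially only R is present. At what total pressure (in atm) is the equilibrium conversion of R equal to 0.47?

P = 7.37 atm

Basis: 1 mol R initially; let X = conversion of R. Extent ξ = X.
At extent ξ: n_R = 1 − X; n_U = 3X.
Total moles n_T = 1 + 2X.
K_p = p_U^3 / (p_R) with p_i = (n_i/n_T)·P.
At X = 0.47: the mole-fraction product g(X) = Π y_i^ν_i = 1.405. Since K_p = g(X)·P^{2}, P = (K_p/g)^(1/2) = (76.4/1.405)^(1/2) = 7.37 atm.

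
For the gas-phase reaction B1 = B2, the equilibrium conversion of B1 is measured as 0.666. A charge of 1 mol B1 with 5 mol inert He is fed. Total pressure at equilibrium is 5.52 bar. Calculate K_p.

Let X = conversion of B1 (basis 1 mol B1); extent of reaction ξ = X.
At extent ξ: n_B1 = 1 − X; n_B2 = X; n_I = 5 (inert).
Total moles n_T = 6 (Δν = 0, constant).
At X = 0.666: n_B1 = 0.334, n_B2 = 0.666, n_T = 6.
p_i = (n_i/n_T)·P. K_p = p_B2 / (p_B1) = 1.99.

K_p = 1.99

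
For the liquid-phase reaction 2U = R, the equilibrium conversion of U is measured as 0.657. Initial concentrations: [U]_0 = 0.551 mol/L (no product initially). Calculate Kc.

Kc = 5.07 L/mol

Let X = conversion of U.
Concentrations: [U] = 0.551 − 0.551X; [R] = 0.276X.
At X = 0.657: [U] = 0.189, [R] = 0.181.
Kc = [R] / ([U]^2) = 5.07 L/mol.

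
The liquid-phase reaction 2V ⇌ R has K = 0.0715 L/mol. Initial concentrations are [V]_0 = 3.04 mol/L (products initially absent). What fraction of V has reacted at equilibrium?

Let X = conversion of V; extent ξ = 3.04X/2 mol/L.
Concentrations: [V] = 3.04 − 3.04X; [R] = 1.52X.
K = [R] / ([V]^2).
This equals 0.0715 at X = 0.247 (the root in 0 < X < 1).

X = 0.247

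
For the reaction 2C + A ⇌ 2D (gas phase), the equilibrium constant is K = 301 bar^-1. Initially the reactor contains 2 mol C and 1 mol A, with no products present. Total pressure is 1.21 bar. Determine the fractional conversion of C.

X = 0.839

Let X = conversion of C (basis 2 mol C); extent of reaction ξ = X.
Moles: n_C = 2 − 2X; n_A = 1 − X; n_D = 2X.
Total moles n_T = 3 − X.
Mole fractions y_i = n_i/n_T; K = p_D^2 / (p_C^2 p_A) with p_i = y_i·P.
Substituting and setting equal to 301 bar^-1 gives a polynomial in X; the root in (0,1) is X = 0.839.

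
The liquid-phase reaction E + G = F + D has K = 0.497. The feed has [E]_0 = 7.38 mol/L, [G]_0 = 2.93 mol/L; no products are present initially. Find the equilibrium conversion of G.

Let X = conversion of G; extent ξ = 2.93·X mol/L.
Concentrations: [E] = 7.38 − 2.93X; [G] = 2.93 − 2.93X; [F] = 2.93X; [D] = 2.93X.
K = [F] [D] / ([E] [G]).
Setting equal to 0.497 and solving for X on (0,1) gives X = 0.609.

X = 0.609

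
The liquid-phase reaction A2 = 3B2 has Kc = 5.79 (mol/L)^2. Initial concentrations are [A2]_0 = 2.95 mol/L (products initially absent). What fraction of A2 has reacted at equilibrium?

X = 0.263

Let X = conversion of A2; extent ξ = 2.95·X mol/L.
Concentrations: [A2] = 2.95 − 2.95X; [B2] = 8.85X.
Kc = [B2]^3 / ([A2]).
Solving Kc = 5.79 for X ∈ (0,1): X = 0.263.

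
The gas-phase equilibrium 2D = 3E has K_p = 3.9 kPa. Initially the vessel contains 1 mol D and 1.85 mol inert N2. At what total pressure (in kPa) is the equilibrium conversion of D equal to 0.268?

P = 96 kPa

Basis: 1 mol D initially; let X = conversion of D. Extent ξ = 0.5X.
Moles: n_D = 1 − X; n_E = 1.5X; n_I = 1.85 (inert).
Summing: n_T = 2.85 + 0.5X.
K_p = p_E^3 / (p_D^2) with p_i = (n_i/n_T)·P.
At X = 0.268: the mole-fraction product g(X) = Π y_i^ν_i = 0.04063. Since K_p = g(X)·P^{1}, P = (K_p/g)^(1/1) = (3.9/0.04063)^(1/1) = 96 kPa.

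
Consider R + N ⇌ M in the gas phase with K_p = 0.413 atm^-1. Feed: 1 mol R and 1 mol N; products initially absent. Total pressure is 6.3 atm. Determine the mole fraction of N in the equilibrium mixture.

Take 1 mol R as basis and let X be its fractional conversion, so ξ = X.
Species balance: n_R = 1 − X; n_N = 1 − X; n_M = X.
Total moles n_T = 2 − X.
With p_i = (n_i/n_T)P, K_p = p_M / (p_R p_N).
Substituting and setting equal to 0.413 atm^-1 gives a polynomial in X; the root in (0,1) is X = 0.473.
Then n_N = 0.527, n_T = 1.53, so y_N = 0.345.

y_N = 0.345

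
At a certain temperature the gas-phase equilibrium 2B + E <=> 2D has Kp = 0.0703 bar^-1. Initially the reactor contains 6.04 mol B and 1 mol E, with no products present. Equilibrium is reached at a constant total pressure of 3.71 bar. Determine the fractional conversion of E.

X = 0.402

Basis: 1 mol E initially; let X = conversion of E. Extent ξ = X.
At extent ξ: n_B = 6.04 − 2X; n_E = 1 − X; n_D = 2X.
Total moles n_T = 7.04 − X.
y_i = n_i/n_T, p_i = y_i·P. Kp = p_D^2 / (p_B^2 p_E).
Substituting and setting equal to 0.0703 bar^-1 gives a polynomial in X; the root in (0,1) is X = 0.402.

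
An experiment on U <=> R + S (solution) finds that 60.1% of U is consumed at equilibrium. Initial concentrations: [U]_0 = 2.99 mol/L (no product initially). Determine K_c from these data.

K_c = 2.71 mol/L

Let X = conversion of U.
Concentrations: [U] = 2.99 − 2.99X; [R] = 2.99X; [S] = 2.99X.
At X = 0.601: [U] = 1.19, [R] = 1.8, [S] = 1.8.
K_c = [R] [S] / ([U]) = 2.71 mol/L.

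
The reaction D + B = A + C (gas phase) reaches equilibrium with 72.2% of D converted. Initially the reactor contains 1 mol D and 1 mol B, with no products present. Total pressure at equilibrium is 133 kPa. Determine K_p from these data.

K_p = 6.75

Let X = conversion of D (basis 1 mol D); extent of reaction ξ = X.
Species balance: n_D = 1 − X; n_B = 1 − X; n_A = X; n_C = X.
Since Δν = 0, n_T = 2 throughout.
At X = 0.722: n_D = 0.278, n_B = 0.278, n_A = 0.722, n_C = 0.722, n_T = 2.
p_i = (n_i/n_T)·P. K_p = p_A p_C / (p_D p_B) = 6.75.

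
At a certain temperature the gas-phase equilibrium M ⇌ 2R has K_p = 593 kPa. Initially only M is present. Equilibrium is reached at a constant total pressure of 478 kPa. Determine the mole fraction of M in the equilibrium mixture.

Take 1 mol M as basis and let X be its fractional conversion, so ξ = X.
At extent ξ: n_M = 1 − X; n_R = 2X.
n_T = Σnᵢ = 1 + X.
Mole fractions y_i = n_i/n_T; K_p = p_R^2 / (p_M) with p_i = y_i·P.
This yields a degree-2 equation in X; solving on (0,1), X = 0.487.
Then n_M = 0.513, n_T = 1.49, so y_M = 0.345.

y_M = 0.345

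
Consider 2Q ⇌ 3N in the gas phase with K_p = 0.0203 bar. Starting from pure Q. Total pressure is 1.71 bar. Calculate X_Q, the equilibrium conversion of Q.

X = 0.141

Basis: 1 mol Q initially; let X = conversion of Q. Extent ξ = 0.5X.
At extent ξ: n_Q = 1 − X; n_N = 1.5X.
Total moles n_T = 1 + 0.5X.
y_i = n_i/n_T, p_i = y_i·P. K_p = p_N^3 / (p_Q^2).
Substituting and setting equal to 0.0203 bar gives a polynomial in X; the root in (0,1) is X = 0.141.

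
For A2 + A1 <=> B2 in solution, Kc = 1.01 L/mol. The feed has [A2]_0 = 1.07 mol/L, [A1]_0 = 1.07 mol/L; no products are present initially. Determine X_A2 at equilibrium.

X = 0.395

Let X = conversion of A2; extent ξ = 1.07·X mol/L.
Concentrations: [A2] = 1.07 − 1.07X; [A1] = 1.07 − 1.07X; [B2] = 1.07X.
Kc = [B2] / ([A2] [A1]).
This equals 1.01 at X = 0.395 (the root in 0 < X < 1).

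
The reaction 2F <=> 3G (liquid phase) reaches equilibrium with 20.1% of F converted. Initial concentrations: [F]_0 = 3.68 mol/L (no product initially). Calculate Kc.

Let X = conversion of F.
Concentrations: [F] = 3.68 − 3.68X; [G] = 5.52X.
At X = 0.201: [F] = 2.94, [G] = 1.11.
Kc = [G]^3 / ([F]^2) = 0.158 mol/L.

Kc = 0.158 mol/L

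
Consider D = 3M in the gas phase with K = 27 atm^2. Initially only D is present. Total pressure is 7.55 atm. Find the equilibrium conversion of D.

Take 1 mol D as basis and let X be its fractional conversion, so ξ = X.
At extent ξ: n_D = 1 − X; n_M = 3X.
Summing: n_T = 1 + 2X.
Mole fractions y_i = n_i/n_T; K = p_M^3 / (p_D) with p_i = y_i·P.
Equating to 27 atm^2 and solving on 0 < X < 1: X = 0.318.

X = 0.318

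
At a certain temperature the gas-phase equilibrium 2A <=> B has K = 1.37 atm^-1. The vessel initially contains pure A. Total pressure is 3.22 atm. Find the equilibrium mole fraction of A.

y_A = 0.376

Let X = conversion of A (basis 1 mol A); extent of reaction ξ = 0.5X.
Mole table: n_A = 1 − X; n_B = 0.5X.
n_T = Σnᵢ = 1 − 0.5X.
Mole fractions y_i = n_i/n_T; K = p_B / (p_A^2) with p_i = y_i·P.
Equating to 1.37 atm^-1 and solving on 0 < X < 1: X = 0.768.
Then n_A = 0.232, n_T = 0.616, so y_A = 0.376.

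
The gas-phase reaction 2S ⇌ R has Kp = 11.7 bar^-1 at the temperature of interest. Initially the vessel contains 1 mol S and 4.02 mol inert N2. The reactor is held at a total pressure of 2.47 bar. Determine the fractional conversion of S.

Let X = conversion of S (basis 1 mol S); extent of reaction ξ = 0.5X.
Moles: n_S = 1 − X; n_R = 0.5X; n_I = 4.02 (inert).
Summing: n_T = 5.02 − 0.5X.
With p_i = (n_i/n_T)P, Kp = p_R / (p_S^2).
Setting this equal to 11.7 bar^-1 and taking the physical root (0 < X < 1) gives X = 0.754.

X = 0.754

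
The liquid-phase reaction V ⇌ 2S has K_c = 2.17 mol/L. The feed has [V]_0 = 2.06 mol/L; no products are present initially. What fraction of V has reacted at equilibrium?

X = 0.398

Let X = conversion of V; extent ξ = 2.06·X mol/L.
Concentrations: [V] = 2.06 − 2.06X; [S] = 4.12X.
K_c = [S]^2 / ([V]).
Solving K_c = 2.17 for X ∈ (0,1): X = 0.398.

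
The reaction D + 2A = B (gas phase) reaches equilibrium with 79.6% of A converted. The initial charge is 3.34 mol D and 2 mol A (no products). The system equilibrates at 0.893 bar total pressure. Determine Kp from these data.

Kp = 33.1 bar^-2

Basis: 2 mol A initially; let X = conversion of A. Extent ξ = X.
Mole table: n_D = 3.34 − X; n_A = 2 − 2X; n_B = X.
Total moles n_T = 5.34 − 2X.
At X = 0.796: n_D = 2.54, n_A = 0.408, n_B = 0.796, n_T = 3.75.
p_i = (n_i/n_T)·P. Kp = p_B / (p_D p_A^2) = 33.1 bar^-2.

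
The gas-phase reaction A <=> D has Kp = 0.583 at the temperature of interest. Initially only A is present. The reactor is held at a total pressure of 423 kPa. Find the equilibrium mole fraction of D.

Basis: 1 mol A initially; let X = conversion of A. Extent ξ = X.
Moles: n_A = 1 − X; n_D = X.
n_T stays at 1 (no change in mole number).
Mole fractions y_i = n_i/n_T; Kp = p_D / (p_A) with p_i = y_i·P.
Equating to 0.583 and solving on 0 < X < 1: X = 0.368.
Then n_D = 0.368, n_T = 1, so y_D = 0.368.

y_D = 0.368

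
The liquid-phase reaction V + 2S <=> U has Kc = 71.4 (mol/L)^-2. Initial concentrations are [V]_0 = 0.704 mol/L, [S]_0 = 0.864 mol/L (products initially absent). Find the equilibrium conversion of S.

X = 0.856

Let X = conversion of S; extent ξ = 0.864X/2 mol/L.
Concentrations: [V] = 0.704 − 0.432X; [S] = 0.864 − 0.864X; [U] = 0.432X.
Kc = [U] / ([V] [S]^2).
Equating to 71.4 (mol/L)^-2: the physical root is X = 0.856.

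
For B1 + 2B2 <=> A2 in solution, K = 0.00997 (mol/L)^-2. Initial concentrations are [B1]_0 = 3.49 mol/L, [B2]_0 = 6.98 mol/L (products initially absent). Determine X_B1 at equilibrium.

Let X = conversion of B1; extent ξ = 3.49·X mol/L.
Concentrations: [B1] = 3.49 − 3.49X; [B2] = 6.98 − 6.98X; [A2] = 3.49X.
K = [A2] / ([B1] [B2]^2).
This equals 0.00997 at X = 0.226 (the root in 0 < X < 1).

X = 0.226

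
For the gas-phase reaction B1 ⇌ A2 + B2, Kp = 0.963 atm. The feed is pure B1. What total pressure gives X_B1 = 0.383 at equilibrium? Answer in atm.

Take 1 mol B1 as basis and let X be its fractional conversion, so ξ = X.
Mole table: n_B1 = 1 − X; n_A2 = X; n_B2 = X.
Summing: n_T = 1 + X.
Kp = p_A2 p_B2 / (p_B1) with p_i = (n_i/n_T)·P.
At X = 0.383: the mole-fraction product g(X) = Π y_i^ν_i = 0.1719. Since Kp = g(X)·P^{1}, P = (Kp/g)^(1/1) = (0.963/0.1719)^(1/1) = 5.6 atm.

P = 5.6 atm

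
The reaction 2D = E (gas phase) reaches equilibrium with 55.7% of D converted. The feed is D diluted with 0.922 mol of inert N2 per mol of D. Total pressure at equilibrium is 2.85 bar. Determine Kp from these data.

Take 1 mol D as basis and let X be its fractional conversion, so ξ = 0.5X.
Mole table: n_D = 1 − X; n_E = 0.5X; n_I = 0.922 (inert).
Total moles n_T = 1.92 − 0.5X.
At X = 0.557: n_D = 0.443, n_E = 0.279, n_T = 1.64.
p_i = (n_i/n_T)·P. Kp = p_E / (p_D^2) = 0.818 bar^-1.

Kp = 0.818 bar^-1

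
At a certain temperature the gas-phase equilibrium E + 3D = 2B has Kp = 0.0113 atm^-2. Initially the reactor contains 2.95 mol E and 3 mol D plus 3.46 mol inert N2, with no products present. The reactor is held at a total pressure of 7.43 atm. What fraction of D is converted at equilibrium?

X = 0.247

Basis: 3 mol D initially; let X = conversion of D. Extent ξ = X.
Mole table: n_E = 2.95 − X; n_D = 3 − 3X; n_B = 2X; n_I = 3.46 (inert).
n_T = Σnᵢ = 9.41 − 2X.
y_i = n_i/n_T, p_i = y_i·P. Kp = p_B^2 / (p_E p_D^3).
Equating to 0.0113 atm^-2 and solving on 0 < X < 1: X = 0.247.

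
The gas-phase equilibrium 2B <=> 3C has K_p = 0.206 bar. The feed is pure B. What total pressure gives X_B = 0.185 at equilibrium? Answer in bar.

Let X = conversion of B (basis 1 mol B); extent of reaction ξ = 0.5X.
Moles: n_B = 1 − X; n_C = 1.5X.
n_T = Σnᵢ = 1 + 0.5X.
K_p = p_C^3 / (p_B^2) with p_i = (n_i/n_T)·P.
At X = 0.185: the mole-fraction product g(X) = Π y_i^ν_i = 0.02945. Since K_p = g(X)·P^{1}, P = (K_p/g)^(1/1) = (0.206/0.02945)^(1/1) = 7 bar.

P = 7 bar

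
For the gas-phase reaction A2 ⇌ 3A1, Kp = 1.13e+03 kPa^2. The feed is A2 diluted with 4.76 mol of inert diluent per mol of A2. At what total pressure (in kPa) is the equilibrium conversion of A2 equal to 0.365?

Take 1 mol A2 as basis and let X be its fractional conversion, so ξ = X.
At extent ξ: n_A2 = 1 − X; n_A1 = 3X; n_I = 4.76 (inert).
Total moles n_T = 5.76 + 2X.
Kp = p_A1^3 / (p_A2) with p_i = (n_i/n_T)·P.
At X = 0.365: the mole-fraction product g(X) = Π y_i^ν_i = 0.04909. Since Kp = g(X)·P^{2}, P = (Kp/g)^(1/2) = (1.13e+03/0.04909)^(1/2) = 152 kPa.

P = 152 kPa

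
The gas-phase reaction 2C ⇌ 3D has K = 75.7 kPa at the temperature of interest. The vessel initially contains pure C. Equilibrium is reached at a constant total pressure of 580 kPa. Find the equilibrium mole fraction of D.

y_D = 0.372

Basis: 1 mol C initially; let X = conversion of C. Extent ξ = 0.5X.
At extent ξ: n_C = 1 − X; n_D = 1.5X.
Total moles n_T = 1 + 0.5X.
With p_i = (n_i/n_T)P, K = p_D^3 / (p_C^2).
Substituting and setting equal to 75.7 kPa gives a polynomial in X; the root in (0,1) is X = 0.283.
Then n_D = 0.425, n_T = 1.14, so y_D = 0.372.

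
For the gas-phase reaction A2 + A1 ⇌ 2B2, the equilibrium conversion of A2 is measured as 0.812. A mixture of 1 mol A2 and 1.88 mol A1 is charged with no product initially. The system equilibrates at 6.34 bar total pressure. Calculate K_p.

K_p = 13.1

Let X = conversion of A2 (basis 1 mol A2); extent of reaction ξ = X.
Species balance: n_A2 = 1 − X; n_A1 = 1.88 − X; n_B2 = 2X.
Since Δν = 0, n_T = 2.88 throughout.
At X = 0.812: n_A2 = 0.188, n_A1 = 1.07, n_B2 = 1.62, n_T = 2.88.
p_i = (n_i/n_T)·P. K_p = p_B2^2 / (p_A2 p_A1) = 13.1.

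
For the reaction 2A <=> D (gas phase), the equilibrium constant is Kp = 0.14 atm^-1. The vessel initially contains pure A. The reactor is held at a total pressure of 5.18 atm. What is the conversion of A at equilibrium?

Take 1 mol A as basis and let X be its fractional conversion, so ξ = 0.5X.
Mole table: n_A = 1 − X; n_D = 0.5X.
Summing: n_T = 1 − 0.5X.
Mole fractions y_i = n_i/n_T; Kp = p_D / (p_A^2) with p_i = y_i·P.
Substituting and setting equal to 0.14 atm^-1 gives a polynomial in X; the root in (0,1) is X = 0.494.

X = 0.494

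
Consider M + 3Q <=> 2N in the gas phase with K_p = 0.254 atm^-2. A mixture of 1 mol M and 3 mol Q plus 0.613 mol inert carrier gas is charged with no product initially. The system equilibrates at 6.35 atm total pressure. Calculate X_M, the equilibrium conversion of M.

X = 0.526

Take 1 mol M as basis and let X be its fractional conversion, so ξ = X.
At extent ξ: n_M = 1 − X; n_Q = 3 − 3X; n_N = 2X; n_I = 0.613 (inert).
Summing: n_T = 4.61 − 2X.
y_i = n_i/n_T, p_i = y_i·P. K_p = p_N^2 / (p_M p_Q^3).
Equating to 0.254 atm^-2 and solving on 0 < X < 1: X = 0.526.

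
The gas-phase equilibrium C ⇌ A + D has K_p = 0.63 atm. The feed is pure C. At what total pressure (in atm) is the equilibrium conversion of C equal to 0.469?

Let X = conversion of C (basis 1 mol C); extent of reaction ξ = X.
At extent ξ: n_C = 1 − X; n_A = X; n_D = X.
n_T = Σnᵢ = 1 + X.
K_p = p_A p_D / (p_C) with p_i = (n_i/n_T)·P.
At X = 0.469: the mole-fraction product g(X) = Π y_i^ν_i = 0.282. Since K_p = g(X)·P^{1}, P = (K_p/g)^(1/1) = (0.63/0.282)^(1/1) = 2.23 atm.

P = 2.23 atm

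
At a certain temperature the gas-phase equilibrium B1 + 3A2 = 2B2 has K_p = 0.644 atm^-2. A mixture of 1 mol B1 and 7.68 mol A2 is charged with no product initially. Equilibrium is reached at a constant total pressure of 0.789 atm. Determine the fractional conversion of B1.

X = 0.468

Take 1 mol B1 as basis and let X be its fractional conversion, so ξ = X.
Moles: n_B1 = 1 − X; n_A2 = 7.68 − 3X; n_B2 = 2X.
Total moles n_T = 8.68 − 2X.
Mole fractions y_i = n_i/n_T; K_p = p_B2^2 / (p_B1 p_A2^3) with p_i = y_i·P.
Substituting and setting equal to 0.644 atm^-2 gives a polynomial in X; the root in (0,1) is X = 0.468.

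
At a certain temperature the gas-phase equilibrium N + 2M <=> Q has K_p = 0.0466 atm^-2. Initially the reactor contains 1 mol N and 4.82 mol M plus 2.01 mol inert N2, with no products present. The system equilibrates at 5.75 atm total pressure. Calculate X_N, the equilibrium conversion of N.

Let X = conversion of N (basis 1 mol N); extent of reaction ξ = X.
At extent ξ: n_N = 1 − X; n_M = 4.82 − 2X; n_Q = X; n_I = 2.01 (inert).
Total moles n_T = 7.83 − 2X.
With p_i = (n_i/n_T)P, K_p = p_Q / (p_N p_M^2).
Substituting and setting equal to 0.0466 atm^-2 gives a polynomial in X; the root in (0,1) is X = 0.341.

X = 0.341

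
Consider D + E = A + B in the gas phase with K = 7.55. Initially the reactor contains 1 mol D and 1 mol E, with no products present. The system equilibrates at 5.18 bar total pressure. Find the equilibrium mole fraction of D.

y_D = 0.133

Let X = conversion of D (basis 1 mol D); extent of reaction ξ = X.
Mole table: n_D = 1 − X; n_E = 1 − X; n_A = X; n_B = X.
Since Δν = 0, n_T = 2 throughout.
y_i = n_i/n_T, p_i = y_i·P. K = p_A p_B / (p_D p_E).
This yields a degree-2 equation in X; solving on (0,1), X = 0.733.
Then n_D = 0.267, n_T = 2, so y_D = 0.133.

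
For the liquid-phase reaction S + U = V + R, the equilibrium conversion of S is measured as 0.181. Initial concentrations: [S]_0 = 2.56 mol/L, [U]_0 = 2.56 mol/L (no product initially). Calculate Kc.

Kc = 0.0488

Let X = conversion of S.
Concentrations: [S] = 2.56 − 2.56X; [U] = 2.56 − 2.56X; [V] = 2.56X; [R] = 2.56X.
At X = 0.181: [S] = 2.1, [U] = 2.1, [V] = 0.463, [R] = 0.463.
Kc = [V] [R] / ([S] [U]) = 0.0488.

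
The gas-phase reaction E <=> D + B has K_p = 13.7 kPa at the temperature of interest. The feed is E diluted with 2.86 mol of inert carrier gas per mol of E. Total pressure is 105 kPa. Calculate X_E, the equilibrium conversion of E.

X = 0.523

Take 1 mol E as basis and let X be its fractional conversion, so ξ = X.
Species balance: n_E = 1 − X; n_D = X; n_B = X; n_I = 2.86 (inert).
Summing: n_T = 3.86 + X.
With p_i = (n_i/n_T)P, K_p = p_D p_B / (p_E).
Substituting and setting equal to 13.7 kPa gives a polynomial in X; the root in (0,1) is X = 0.523.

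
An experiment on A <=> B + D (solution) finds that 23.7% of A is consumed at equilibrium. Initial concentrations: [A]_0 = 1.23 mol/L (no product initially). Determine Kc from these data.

Let X = conversion of A.
Concentrations: [A] = 1.23 − 1.23X; [B] = 1.23X; [D] = 1.23X.
At X = 0.237: [A] = 0.938, [B] = 0.292, [D] = 0.292.
Kc = [B] [D] / ([A]) = 0.0905 mol/L.

Kc = 0.0905 mol/L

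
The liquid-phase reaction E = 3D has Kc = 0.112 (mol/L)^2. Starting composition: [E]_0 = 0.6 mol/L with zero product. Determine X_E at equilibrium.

X = 0.209

Let X = conversion of E; extent ξ = 0.6·X mol/L.
Concentrations: [E] = 0.6 − 0.6X; [D] = 1.8X.
Kc = [D]^3 / ([E]).
Solving Kc = 0.112 for X ∈ (0,1): X = 0.209.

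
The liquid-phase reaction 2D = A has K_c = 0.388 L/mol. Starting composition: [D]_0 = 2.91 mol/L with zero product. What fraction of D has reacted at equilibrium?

Let X = conversion of D; extent ξ = 2.91X/2 mol/L.
Concentrations: [D] = 2.91 − 2.91X; [A] = 1.46X.
K_c = [A] / ([D]^2).
Setting equal to 0.388 and solving for X on (0,1) gives X = 0.520.

X = 0.520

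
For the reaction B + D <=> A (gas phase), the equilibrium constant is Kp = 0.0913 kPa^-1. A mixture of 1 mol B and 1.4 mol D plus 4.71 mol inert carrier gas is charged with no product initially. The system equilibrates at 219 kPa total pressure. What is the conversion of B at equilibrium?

X = 0.689

Basis: 1 mol B initially; let X = conversion of B. Extent ξ = X.
At extent ξ: n_B = 1 − X; n_D = 1.4 − X; n_A = X; n_I = 4.71 (inert).
Summing: n_T = 7.11 − X.
Mole fractions y_i = n_i/n_T; Kp = p_A / (p_B p_D) with p_i = y_i·P.
Substituting and setting equal to 0.0913 kPa^-1 gives a polynomial in X; the root in (0,1) is X = 0.689.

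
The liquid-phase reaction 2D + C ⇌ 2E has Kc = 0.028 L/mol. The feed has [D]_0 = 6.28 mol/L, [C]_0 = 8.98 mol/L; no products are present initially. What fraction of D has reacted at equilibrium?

Let X = conversion of D; extent ξ = 6.28X/2 mol/L.
Concentrations: [D] = 6.28 − 6.28X; [C] = 8.98 − 3.14X; [E] = 6.28X.
Kc = [E]^2 / ([D]^2 [C]).
Solving Kc = 0.028 for X ∈ (0,1): X = 0.321.

X = 0.321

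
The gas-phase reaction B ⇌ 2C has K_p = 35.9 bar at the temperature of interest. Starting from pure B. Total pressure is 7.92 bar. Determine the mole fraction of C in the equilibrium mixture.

Let X = conversion of B (basis 1 mol B); extent of reaction ξ = X.
Species balance: n_B = 1 − X; n_C = 2X.
Summing: n_T = 1 + X.
With p_i = (n_i/n_T)P, K_p = p_C^2 / (p_B).
Equating to 35.9 bar and solving on 0 < X < 1: X = 0.729.
Then n_C = 1.46, n_T = 1.73, so y_C = 0.843.

y_C = 0.843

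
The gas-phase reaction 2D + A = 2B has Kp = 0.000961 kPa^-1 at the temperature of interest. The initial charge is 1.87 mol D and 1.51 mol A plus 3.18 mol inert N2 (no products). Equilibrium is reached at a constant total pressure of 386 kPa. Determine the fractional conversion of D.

Take 1.87 mol D as basis and let X be its fractional conversion, so ξ = 0.935X.
Species balance: n_D = 1.87 − 1.87X; n_A = 1.51 − 0.935X; n_B = 1.87X; n_I = 3.18 (inert).
n_T = Σnᵢ = 6.56 − 0.935X.
With p_i = (n_i/n_T)P, Kp = p_B^2 / (p_D^2 p_A).
Equating to 0.000961 kPa^-1 and solving on 0 < X < 1: X = 0.216.

X = 0.216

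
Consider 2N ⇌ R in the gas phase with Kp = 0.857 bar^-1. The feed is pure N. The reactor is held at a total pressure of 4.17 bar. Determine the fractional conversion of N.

X = 0.744

Take 1 mol N as basis and let X be its fractional conversion, so ξ = 0.5X.
At extent ξ: n_N = 1 − X; n_R = 0.5X.
Total moles n_T = 1 − 0.5X.
Mole fractions y_i = n_i/n_T; Kp = p_R / (p_N^2) with p_i = y_i·P.
Equating to 0.857 bar^-1 and solving on 0 < X < 1: X = 0.744.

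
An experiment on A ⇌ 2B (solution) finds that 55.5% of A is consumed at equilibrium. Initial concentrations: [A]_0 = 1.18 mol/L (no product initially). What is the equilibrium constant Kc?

Let X = conversion of A.
Concentrations: [A] = 1.18 − 1.18X; [B] = 2.36X.
At X = 0.555: [A] = 0.525, [B] = 1.31.
Kc = [B]^2 / ([A]) = 3.27 mol/L.

Kc = 3.27 mol/L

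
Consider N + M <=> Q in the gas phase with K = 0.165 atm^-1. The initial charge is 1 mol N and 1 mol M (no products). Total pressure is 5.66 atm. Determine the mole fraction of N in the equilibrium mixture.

y_N = 0.418

Take 1 mol N as basis and let X be its fractional conversion, so ξ = X.
Species balance: n_N = 1 − X; n_M = 1 − X; n_Q = X.
n_T = Σnᵢ = 2 − X.
y_i = n_i/n_T, p_i = y_i·P. K = p_Q / (p_N p_M).
Substituting and setting equal to 0.165 atm^-1 gives a polynomial in X; the root in (0,1) is X = 0.281.
Then n_N = 0.719, n_T = 1.72, so y_N = 0.418.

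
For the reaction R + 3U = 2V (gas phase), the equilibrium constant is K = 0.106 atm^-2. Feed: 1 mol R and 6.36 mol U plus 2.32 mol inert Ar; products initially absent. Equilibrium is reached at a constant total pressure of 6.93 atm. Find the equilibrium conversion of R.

Let X = conversion of R (basis 1 mol R); extent of reaction ξ = X.
Moles: n_R = 1 − X; n_U = 6.36 − 3X; n_V = 2X; n_I = 2.32 (inert).
Summing: n_T = 9.68 − 2X.
y_i = n_i/n_T, p_i = y_i·P. K = p_V^2 / (p_R p_U^3).
Setting this equal to 0.106 atm^-2 and taking the physical root (0 < X < 1) gives X = 0.683.

X = 0.683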